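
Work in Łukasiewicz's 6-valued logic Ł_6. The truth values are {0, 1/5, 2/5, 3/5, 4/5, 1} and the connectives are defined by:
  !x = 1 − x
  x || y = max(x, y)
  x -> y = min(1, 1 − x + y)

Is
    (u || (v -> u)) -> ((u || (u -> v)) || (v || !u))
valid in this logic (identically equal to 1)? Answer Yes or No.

No

Counterexample: take u = 1/5, v = 0.
v -> u = 0 -> 1/5 = 1
u || (v -> u) = 1/5 || 1 = 1
u -> v = 1/5 -> 0 = 4/5
u || (u -> v) = 1/5 || 4/5 = 4/5
!u = !1/5 = 4/5
v || !u = 0 || 4/5 = 4/5
(u || (u -> v)) || (v || !u) = 4/5 || 4/5 = 4/5
(u || (v -> u)) -> ((u || (u -> v)) || (v || !u)) = 1 -> 4/5 = 4/5
This gives 4/5 ≠ 1.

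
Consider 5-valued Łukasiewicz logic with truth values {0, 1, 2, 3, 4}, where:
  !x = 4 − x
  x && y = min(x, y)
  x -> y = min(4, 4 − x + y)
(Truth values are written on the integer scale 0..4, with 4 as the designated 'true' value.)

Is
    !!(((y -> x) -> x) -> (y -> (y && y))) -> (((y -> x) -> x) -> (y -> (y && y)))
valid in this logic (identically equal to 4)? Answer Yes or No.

At x = 4, y = 1, for instance:
y -> x = 1 -> 4 = 4
(y -> x) -> x = 4 -> 4 = 4
y && y = 1 && 1 = 1
y -> (y && y) = 1 -> 1 = 4
((y -> x) -> x) -> (y -> (y && y)) = 4 -> 4 = 4
!(((y -> x) -> x) -> (y -> (y && y))) = !4 = 0
!!(((y -> x) -> x) -> (y -> (y && y))) = !0 = 4
!!(((y -> x) -> x) -> (y -> (y && y))) -> (((y -> x) -> x) -> (y -> (y && y))) = 4 -> 4 = 4
and checking the remaining 24 assignments likewise gives ≥ 4 in every case.

Yes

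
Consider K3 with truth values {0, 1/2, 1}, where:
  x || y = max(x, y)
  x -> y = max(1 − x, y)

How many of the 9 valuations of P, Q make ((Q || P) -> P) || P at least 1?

4

P = 0, Q = 0 ↦ 1  ≥
P = 0, Q = 1/2 ↦ 1/2  <
P = 0, Q = 1 ↦ 0  <
P = 1/2, Q = 0 ↦ 1/2  <
P = 1/2, Q = 1/2 ↦ 1/2  <
P = 1/2, Q = 1 ↦ 1/2  <
P = 1, Q = 0 ↦ 1  ≥
P = 1, Q = 1/2 ↦ 1  ≥
P = 1, Q = 1 ↦ 1  ≥
So 4 of the 9 assignments meet the threshold.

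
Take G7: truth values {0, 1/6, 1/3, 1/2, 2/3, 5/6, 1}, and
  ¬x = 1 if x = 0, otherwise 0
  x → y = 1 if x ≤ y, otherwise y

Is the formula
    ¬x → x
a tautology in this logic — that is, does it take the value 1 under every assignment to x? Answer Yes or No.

Counterexample: take x = 0.
¬x = ¬0 = 1
¬x → x = 1 → 0 = 0
This gives 0 ≠ 1.

No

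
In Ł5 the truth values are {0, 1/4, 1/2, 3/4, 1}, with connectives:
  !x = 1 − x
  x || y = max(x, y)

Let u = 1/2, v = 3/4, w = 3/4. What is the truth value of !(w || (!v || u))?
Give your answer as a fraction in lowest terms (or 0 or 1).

!v = !3/4 = 1/4
!v || u = 1/4 || 1/2 = 1/2
w || (!v || u) = 3/4 || 1/2 = 3/4
!(w || (!v || u)) = !3/4 = 1/4

1/4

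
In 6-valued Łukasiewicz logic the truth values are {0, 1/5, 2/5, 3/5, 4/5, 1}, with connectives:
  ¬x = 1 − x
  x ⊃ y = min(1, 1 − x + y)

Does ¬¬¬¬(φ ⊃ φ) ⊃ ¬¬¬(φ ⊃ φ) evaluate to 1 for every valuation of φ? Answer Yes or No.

No

Counterexample: take φ = 0.
φ ⊃ φ = 0 ⊃ 0 = 1
¬(φ ⊃ φ) = ¬1 = 0
¬¬(φ ⊃ φ) = ¬0 = 1
¬¬¬(φ ⊃ φ) = ¬1 = 0
¬¬¬¬(φ ⊃ φ) = ¬0 = 1
φ ⊃ φ = 0 ⊃ 0 = 1
¬(φ ⊃ φ) = ¬1 = 0
¬¬(φ ⊃ φ) = ¬0 = 1
¬¬¬(φ ⊃ φ) = ¬1 = 0
¬¬¬¬(φ ⊃ φ) ⊃ ¬¬¬(φ ⊃ φ) = 1 ⊃ 0 = 0
This gives 0 ≠ 1.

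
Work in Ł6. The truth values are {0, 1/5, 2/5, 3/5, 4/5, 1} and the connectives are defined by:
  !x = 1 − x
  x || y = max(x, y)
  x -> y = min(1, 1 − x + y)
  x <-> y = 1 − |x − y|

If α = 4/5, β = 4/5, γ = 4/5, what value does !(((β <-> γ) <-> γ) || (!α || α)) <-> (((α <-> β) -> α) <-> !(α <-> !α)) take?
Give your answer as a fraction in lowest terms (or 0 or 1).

2/5

β <-> γ = 4/5 <-> 4/5 = 1
(β <-> γ) <-> γ = 1 <-> 4/5 = 4/5
!α = !4/5 = 1/5
!α || α = 1/5 || 4/5 = 4/5
((β <-> γ) <-> γ) || (!α || α) = 4/5 || 4/5 = 4/5
!(((β <-> γ) <-> γ) || (!α || α)) = !4/5 = 1/5
α <-> β = 4/5 <-> 4/5 = 1
(α <-> β) -> α = 1 -> 4/5 = 4/5
!α = !4/5 = 1/5
α <-> !α = 4/5 <-> 1/5 = 2/5
!(α <-> !α) = !2/5 = 3/5
((α <-> β) -> α) <-> !(α <-> !α) = 4/5 <-> 3/5 = 4/5
!(((β <-> γ) <-> γ) || (!α || α)) <-> (((α <-> β) -> α) <-> !(α <-> !α)) = 1/5 <-> 4/5 = 2/5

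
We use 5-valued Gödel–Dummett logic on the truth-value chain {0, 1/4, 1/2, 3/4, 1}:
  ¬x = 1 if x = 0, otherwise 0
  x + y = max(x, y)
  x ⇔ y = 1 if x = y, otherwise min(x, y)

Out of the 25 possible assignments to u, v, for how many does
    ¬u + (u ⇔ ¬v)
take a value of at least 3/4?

7

value 1: 6 assignments (counts)
value 3/4: 1 assignment (counts)
value 1/2: 1 assignment
value 1/4: 1 assignment
value 0: 16 assignments
So 7 of the 25 assignments meet the threshold.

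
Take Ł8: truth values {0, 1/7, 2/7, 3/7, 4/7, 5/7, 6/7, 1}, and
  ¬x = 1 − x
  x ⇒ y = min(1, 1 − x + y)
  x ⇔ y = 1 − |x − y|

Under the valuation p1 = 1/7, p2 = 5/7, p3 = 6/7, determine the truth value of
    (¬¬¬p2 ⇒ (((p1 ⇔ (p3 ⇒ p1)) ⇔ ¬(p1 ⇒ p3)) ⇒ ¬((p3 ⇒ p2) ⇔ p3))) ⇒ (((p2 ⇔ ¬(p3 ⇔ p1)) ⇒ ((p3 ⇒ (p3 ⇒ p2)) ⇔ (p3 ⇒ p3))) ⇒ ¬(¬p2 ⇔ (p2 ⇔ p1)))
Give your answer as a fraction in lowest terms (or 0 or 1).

¬p2 = ¬5/7 = 2/7
¬¬p2 = ¬2/7 = 5/7
¬¬¬p2 = ¬5/7 = 2/7
p3 ⇒ p1 = 6/7 ⇒ 1/7 = 2/7
p1 ⇔ (p3 ⇒ p1) = 1/7 ⇔ 2/7 = 6/7
p1 ⇒ p3 = 1/7 ⇒ 6/7 = 1
¬(p1 ⇒ p3) = ¬1 = 0
(p1 ⇔ (p3 ⇒ p1)) ⇔ ¬(p1 ⇒ p3) = 6/7 ⇔ 0 = 1/7
p3 ⇒ p2 = 6/7 ⇒ 5/7 = 6/7
(p3 ⇒ p2) ⇔ p3 = 6/7 ⇔ 6/7 = 1
¬((p3 ⇒ p2) ⇔ p3) = ¬1 = 0
((p1 ⇔ (p3 ⇒ p1)) ⇔ ¬(p1 ⇒ p3)) ⇒ ¬((p3 ⇒ p2) ⇔ p3) = 1/7 ⇒ 0 = 6/7
¬¬¬p2 ⇒ (((p1 ⇔ (p3 ⇒ p1)) ⇔ ¬(p1 ⇒ p3)) ⇒ ¬((p3 ⇒ p2) ⇔ p3)) = 2/7 ⇒ 6/7 = 1
p3 ⇔ p1 = 6/7 ⇔ 1/7 = 2/7
¬(p3 ⇔ p1) = ¬2/7 = 5/7
p2 ⇔ ¬(p3 ⇔ p1) = 5/7 ⇔ 5/7 = 1
p3 ⇒ p2 = 6/7 ⇒ 5/7 = 6/7
p3 ⇒ (p3 ⇒ p2) = 6/7 ⇒ 6/7 = 1
p3 ⇒ p3 = 6/7 ⇒ 6/7 = 1
(p3 ⇒ (p3 ⇒ p2)) ⇔ (p3 ⇒ p3) = 1 ⇔ 1 = 1
(p2 ⇔ ¬(p3 ⇔ p1)) ⇒ ((p3 ⇒ (p3 ⇒ p2)) ⇔ (p3 ⇒ p3)) = 1 ⇒ 1 = 1
¬p2 = ¬5/7 = 2/7
p2 ⇔ p1 = 5/7 ⇔ 1/7 = 3/7
¬p2 ⇔ (p2 ⇔ p1) = 2/7 ⇔ 3/7 = 6/7
¬(¬p2 ⇔ (p2 ⇔ p1)) = ¬6/7 = 1/7
((p2 ⇔ ¬(p3 ⇔ p1)) ⇒ ((p3 ⇒ (p3 ⇒ p2)) ⇔ (p3 ⇒ p3))) ⇒ ¬(¬p2 ⇔ (p2 ⇔ p1)) = 1 ⇒ 1/7 = 1/7
(¬¬¬p2 ⇒ (((p1 ⇔ (p3 ⇒ p1)) ⇔ ¬(p1 ⇒ p3)) ⇒ ¬((p3 ⇒ p2) ⇔ p3))) ⇒ (((p2 ⇔ ¬(p3 ⇔ p1)) ⇒ ((p3 ⇒ (p3 ⇒ p2)) ⇔ (p3 ⇒ p3))) ⇒ ¬(¬p2 ⇔ (p2 ⇔ p1))) = 1 ⇒ 1/7 = 1/7

1/7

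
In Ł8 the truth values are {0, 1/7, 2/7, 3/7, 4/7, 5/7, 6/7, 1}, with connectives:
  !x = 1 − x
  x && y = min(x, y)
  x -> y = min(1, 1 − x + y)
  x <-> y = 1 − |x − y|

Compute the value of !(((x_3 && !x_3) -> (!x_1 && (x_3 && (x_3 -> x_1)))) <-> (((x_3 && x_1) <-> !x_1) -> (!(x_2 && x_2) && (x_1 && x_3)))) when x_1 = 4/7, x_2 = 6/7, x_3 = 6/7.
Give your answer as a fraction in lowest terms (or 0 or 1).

5/7

!x_3 = !6/7 = 1/7
x_3 && !x_3 = 6/7 && 1/7 = 1/7
!x_1 = !4/7 = 3/7
x_3 -> x_1 = 6/7 -> 4/7 = 5/7
x_3 && (x_3 -> x_1) = 6/7 && 5/7 = 5/7
!x_1 && (x_3 && (x_3 -> x_1)) = 3/7 && 5/7 = 3/7
(x_3 && !x_3) -> (!x_1 && (x_3 && (x_3 -> x_1))) = 1/7 -> 3/7 = 1
x_3 && x_1 = 6/7 && 4/7 = 4/7
!x_1 = !4/7 = 3/7
(x_3 && x_1) <-> !x_1 = 4/7 <-> 3/7 = 6/7
x_2 && x_2 = 6/7 && 6/7 = 6/7
!(x_2 && x_2) = !6/7 = 1/7
x_1 && x_3 = 4/7 && 6/7 = 4/7
!(x_2 && x_2) && (x_1 && x_3) = 1/7 && 4/7 = 1/7
((x_3 && x_1) <-> !x_1) -> (!(x_2 && x_2) && (x_1 && x_3)) = 6/7 -> 1/7 = 2/7
((x_3 && !x_3) -> (!x_1 && (x_3 && (x_3 -> x_1)))) <-> (((x_3 && x_1) <-> !x_1) -> (!(x_2 && x_2) && (x_1 && x_3))) = 1 <-> 2/7 = 2/7
!(((x_3 && !x_3) -> (!x_1 && (x_3 && (x_3 -> x_1)))) <-> (((x_3 && x_1) <-> !x_1) -> (!(x_2 && x_2) && (x_1 && x_3)))) = !2/7 = 5/7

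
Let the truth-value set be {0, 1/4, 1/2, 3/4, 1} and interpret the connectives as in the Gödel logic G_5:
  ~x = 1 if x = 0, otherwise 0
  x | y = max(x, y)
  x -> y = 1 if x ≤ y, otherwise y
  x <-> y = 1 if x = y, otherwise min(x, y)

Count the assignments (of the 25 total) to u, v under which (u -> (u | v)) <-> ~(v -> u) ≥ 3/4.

value 1: 4 assignments (counts)
value 0: 21 assignments
So 4 of the 25 assignments meet the threshold.

4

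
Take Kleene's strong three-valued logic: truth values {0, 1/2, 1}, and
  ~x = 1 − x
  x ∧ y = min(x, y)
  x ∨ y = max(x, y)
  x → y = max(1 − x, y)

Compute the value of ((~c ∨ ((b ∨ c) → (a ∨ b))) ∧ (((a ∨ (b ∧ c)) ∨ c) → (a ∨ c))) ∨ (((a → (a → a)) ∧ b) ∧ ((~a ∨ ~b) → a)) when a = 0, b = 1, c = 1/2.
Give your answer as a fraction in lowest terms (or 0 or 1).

~c = ~1/2 = 1/2
b ∨ c = 1 ∨ 1/2 = 1
a ∨ b = 0 ∨ 1 = 1
(b ∨ c) → (a ∨ b) = 1 → 1 = 1
~c ∨ ((b ∨ c) → (a ∨ b)) = 1/2 ∨ 1 = 1
b ∧ c = 1 ∧ 1/2 = 1/2
a ∨ (b ∧ c) = 0 ∨ 1/2 = 1/2
(a ∨ (b ∧ c)) ∨ c = 1/2 ∨ 1/2 = 1/2
a ∨ c = 0 ∨ 1/2 = 1/2
((a ∨ (b ∧ c)) ∨ c) → (a ∨ c) = 1/2 → 1/2 = 1/2
(~c ∨ ((b ∨ c) → (a ∨ b))) ∧ (((a ∨ (b ∧ c)) ∨ c) → (a ∨ c)) = 1 ∧ 1/2 = 1/2
a → a = 0 → 0 = 1
a → (a → a) = 0 → 1 = 1
(a → (a → a)) ∧ b = 1 ∧ 1 = 1
~a = ~0 = 1
~b = ~1 = 0
~a ∨ ~b = 1 ∨ 0 = 1
(~a ∨ ~b) → a = 1 → 0 = 0
((a → (a → a)) ∧ b) ∧ ((~a ∨ ~b) → a) = 1 ∧ 0 = 0
((~c ∨ ((b ∨ c) → (a ∨ b))) ∧ (((a ∨ (b ∧ c)) ∨ c) → (a ∨ c))) ∨ (((a → (a → a)) ∧ b) ∧ ((~a ∨ ~b) → a)) = 1/2 ∨ 0 = 1/2

1/2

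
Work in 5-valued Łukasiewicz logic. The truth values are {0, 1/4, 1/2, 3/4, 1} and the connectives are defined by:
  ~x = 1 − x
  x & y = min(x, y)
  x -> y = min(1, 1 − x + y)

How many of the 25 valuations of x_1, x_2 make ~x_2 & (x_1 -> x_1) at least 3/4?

value 1: 5 assignments (counts)
value 3/4: 5 assignments (counts)
value 1/2: 5 assignments
value 1/4: 5 assignments
value 0: 5 assignments
So 10 of the 25 assignments meet the threshold.

10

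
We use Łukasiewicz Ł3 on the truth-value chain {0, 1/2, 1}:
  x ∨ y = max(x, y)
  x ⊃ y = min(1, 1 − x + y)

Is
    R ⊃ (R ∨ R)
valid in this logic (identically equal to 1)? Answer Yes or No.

R = 0 ↦ 1
R = 1/2 ↦ 1
R = 1 ↦ 1
Every assignment gives a value ≥ 1.

Yes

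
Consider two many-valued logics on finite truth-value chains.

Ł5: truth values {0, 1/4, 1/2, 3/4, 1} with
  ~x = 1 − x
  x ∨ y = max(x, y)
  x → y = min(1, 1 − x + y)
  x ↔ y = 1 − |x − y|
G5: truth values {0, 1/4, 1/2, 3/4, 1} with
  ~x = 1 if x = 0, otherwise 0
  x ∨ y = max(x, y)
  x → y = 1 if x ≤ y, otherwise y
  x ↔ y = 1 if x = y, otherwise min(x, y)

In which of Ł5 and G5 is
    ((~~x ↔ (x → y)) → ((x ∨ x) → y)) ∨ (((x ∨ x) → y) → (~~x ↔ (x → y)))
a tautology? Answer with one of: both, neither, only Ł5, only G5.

In Ł5: every assignment gives 1 — tautology.
In G5: every assignment gives 1 — tautology.

both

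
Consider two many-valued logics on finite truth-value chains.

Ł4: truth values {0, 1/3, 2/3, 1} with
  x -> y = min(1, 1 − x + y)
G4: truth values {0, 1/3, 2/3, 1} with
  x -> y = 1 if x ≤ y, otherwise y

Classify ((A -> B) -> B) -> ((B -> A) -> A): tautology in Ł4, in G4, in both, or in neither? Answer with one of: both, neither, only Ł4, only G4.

only Ł4

In Ł4: every assignment gives 1 — tautology.
In G4: at A = 1/3, B = 0 the value is 1/3 — not a tautology.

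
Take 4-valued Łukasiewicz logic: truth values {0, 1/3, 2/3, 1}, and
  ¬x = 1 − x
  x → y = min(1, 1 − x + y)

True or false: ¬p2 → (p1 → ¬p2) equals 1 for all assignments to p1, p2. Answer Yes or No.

Yes

p1 = 0, p2 = 0 ↦ 1
p1 = 0, p2 = 1/3 ↦ 1
p1 = 0, p2 = 2/3 ↦ 1
p1 = 0, p2 = 1 ↦ 1
p1 = 1/3, p2 = 0 ↦ 1
p1 = 1/3, p2 = 1/3 ↦ 1
p1 = 1/3, p2 = 2/3 ↦ 1
p1 = 1/3, p2 = 1 ↦ 1
p1 = 2/3, p2 = 0 ↦ 1
p1 = 2/3, p2 = 1/3 ↦ 1
p1 = 2/3, p2 = 2/3 ↦ 1
p1 = 2/3, p2 = 1 ↦ 1
p1 = 1, p2 = 0 ↦ 1
p1 = 1, p2 = 1/3 ↦ 1
p1 = 1, p2 = 2/3 ↦ 1
p1 = 1, p2 = 1 ↦ 1
Every assignment gives a value ≥ 1.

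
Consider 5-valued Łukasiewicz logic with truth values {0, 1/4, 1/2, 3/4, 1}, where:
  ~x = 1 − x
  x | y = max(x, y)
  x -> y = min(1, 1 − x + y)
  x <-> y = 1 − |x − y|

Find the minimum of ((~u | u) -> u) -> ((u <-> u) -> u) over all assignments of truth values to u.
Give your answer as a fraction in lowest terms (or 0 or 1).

Take u = 1/2:
~u = ~1/2 = 1/2
~u | u = 1/2 | 1/2 = 1/2
(~u | u) -> u = 1/2 -> 1/2 = 1
u <-> u = 1/2 <-> 1/2 = 1
(u <-> u) -> u = 1 -> 1/2 = 1/2
((~u | u) -> u) -> ((u <-> u) -> u) = 1 -> 1/2 = 1/2
No assignment yields a value below 1/2, so this is the minimum.

1/2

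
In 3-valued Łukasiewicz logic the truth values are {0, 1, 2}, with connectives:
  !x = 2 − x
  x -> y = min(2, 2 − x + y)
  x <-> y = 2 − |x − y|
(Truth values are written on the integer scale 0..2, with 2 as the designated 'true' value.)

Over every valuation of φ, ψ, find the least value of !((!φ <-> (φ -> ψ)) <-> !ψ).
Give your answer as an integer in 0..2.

0

Take φ = 0, ψ = 0:
!φ = !0 = 2
φ -> ψ = 0 -> 0 = 2
!φ <-> (φ -> ψ) = 2 <-> 2 = 2
!ψ = !0 = 2
(!φ <-> (φ -> ψ)) <-> !ψ = 2 <-> 2 = 2
!((!φ <-> (φ -> ψ)) <-> !ψ) = !2 = 0
No assignment yields a value below 0, so this is the minimum.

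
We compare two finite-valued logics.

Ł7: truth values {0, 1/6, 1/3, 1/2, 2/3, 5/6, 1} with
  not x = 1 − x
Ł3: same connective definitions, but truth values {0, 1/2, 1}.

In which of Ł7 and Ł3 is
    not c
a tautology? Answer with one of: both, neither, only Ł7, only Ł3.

neither

In Ł7: at c = 1/6 the value is 5/6 — not a tautology.
In Ł3: at c = 1/2 the value is 1/2 — not a tautology.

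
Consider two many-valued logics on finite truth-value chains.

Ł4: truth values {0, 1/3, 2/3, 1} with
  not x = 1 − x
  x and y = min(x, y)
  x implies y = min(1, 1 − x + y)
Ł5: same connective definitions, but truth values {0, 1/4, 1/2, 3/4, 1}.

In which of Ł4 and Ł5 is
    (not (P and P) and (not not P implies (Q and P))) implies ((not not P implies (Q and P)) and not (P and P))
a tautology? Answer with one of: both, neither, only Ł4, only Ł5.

both

In Ł4: every assignment gives 1 — tautology.
In Ł5: every assignment gives 1 — tautology.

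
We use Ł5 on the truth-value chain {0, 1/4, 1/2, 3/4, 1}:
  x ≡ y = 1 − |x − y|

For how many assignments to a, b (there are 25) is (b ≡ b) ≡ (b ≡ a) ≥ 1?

value 1: 5 assignments (counts)
value 3/4: 8 assignments
value 1/2: 6 assignments
value 1/4: 4 assignments
value 0: 2 assignments
So 5 of the 25 assignments meet the threshold.

5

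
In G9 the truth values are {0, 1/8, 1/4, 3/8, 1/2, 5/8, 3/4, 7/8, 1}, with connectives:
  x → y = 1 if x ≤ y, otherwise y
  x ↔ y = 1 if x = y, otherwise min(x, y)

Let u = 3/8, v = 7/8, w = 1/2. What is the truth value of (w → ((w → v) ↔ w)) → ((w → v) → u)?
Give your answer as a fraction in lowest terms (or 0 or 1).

w → v = 1/2 → 7/8 = 1
(w → v) ↔ w = 1 ↔ 1/2 = 1/2
w → ((w → v) ↔ w) = 1/2 → 1/2 = 1
w → v = 1/2 → 7/8 = 1
(w → v) → u = 1 → 3/8 = 3/8
(w → ((w → v) ↔ w)) → ((w → v) → u) = 1 → 3/8 = 3/8

3/8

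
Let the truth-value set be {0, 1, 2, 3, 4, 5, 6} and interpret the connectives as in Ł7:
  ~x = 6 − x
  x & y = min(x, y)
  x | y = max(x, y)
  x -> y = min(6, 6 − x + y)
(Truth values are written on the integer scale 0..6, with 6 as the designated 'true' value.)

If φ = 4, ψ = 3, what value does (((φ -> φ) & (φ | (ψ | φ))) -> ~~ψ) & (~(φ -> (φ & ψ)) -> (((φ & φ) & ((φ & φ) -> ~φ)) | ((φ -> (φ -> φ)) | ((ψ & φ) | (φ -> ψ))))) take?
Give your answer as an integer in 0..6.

φ -> φ = 4 -> 4 = 6
ψ | φ = 3 | 4 = 4
φ | (ψ | φ) = 4 | 4 = 4
(φ -> φ) & (φ | (ψ | φ)) = 6 & 4 = 4
~ψ = ~3 = 3
~~ψ = ~3 = 3
((φ -> φ) & (φ | (ψ | φ))) -> ~~ψ = 4 -> 3 = 5
φ & ψ = 4 & 3 = 3
φ -> (φ & ψ) = 4 -> 3 = 5
~(φ -> (φ & ψ)) = ~5 = 1
φ & φ = 4 & 4 = 4
φ & φ = 4 & 4 = 4
~φ = ~4 = 2
(φ & φ) -> ~φ = 4 -> 2 = 4
(φ & φ) & ((φ & φ) -> ~φ) = 4 & 4 = 4
φ -> φ = 4 -> 4 = 6
φ -> (φ -> φ) = 4 -> 6 = 6
ψ & φ = 3 & 4 = 3
φ -> ψ = 4 -> 3 = 5
(ψ & φ) | (φ -> ψ) = 3 | 5 = 5
(φ -> (φ -> φ)) | ((ψ & φ) | (φ -> ψ)) = 6 | 5 = 6
((φ & φ) & ((φ & φ) -> ~φ)) | ((φ -> (φ -> φ)) | ((ψ & φ) | (φ -> ψ))) = 4 | 6 = 6
~(φ -> (φ & ψ)) -> (((φ & φ) & ((φ & φ) -> ~φ)) | ((φ -> (φ -> φ)) | ((ψ & φ) | (φ -> ψ)))) = 1 -> 6 = 6
(((φ -> φ) & (φ | (ψ | φ))) -> ~~ψ) & (~(φ -> (φ & ψ)) -> (((φ & φ) & ((φ & φ) -> ~φ)) | ((φ -> (φ -> φ)) | ((ψ & φ) | (φ -> ψ))))) = 5 & 6 = 5

5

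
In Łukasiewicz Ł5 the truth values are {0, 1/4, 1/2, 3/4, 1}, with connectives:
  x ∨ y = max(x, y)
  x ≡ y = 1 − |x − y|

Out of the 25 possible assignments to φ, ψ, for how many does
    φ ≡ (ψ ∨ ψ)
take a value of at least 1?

value 1: 5 assignments (counts)
value 3/4: 8 assignments
value 1/2: 6 assignments
value 1/4: 4 assignments
value 0: 2 assignments
So 5 of the 25 assignments meet the threshold.

5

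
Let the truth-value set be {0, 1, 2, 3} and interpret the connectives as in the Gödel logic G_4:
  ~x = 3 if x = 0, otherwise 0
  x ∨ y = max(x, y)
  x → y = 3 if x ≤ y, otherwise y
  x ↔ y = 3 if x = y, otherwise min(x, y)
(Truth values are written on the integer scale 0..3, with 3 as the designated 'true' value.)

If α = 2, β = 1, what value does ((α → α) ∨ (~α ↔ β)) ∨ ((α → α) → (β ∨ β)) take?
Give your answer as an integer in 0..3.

3

α → α = 2 → 2 = 3
~α = ~2 = 0
~α ↔ β = 0 ↔ 1 = 0
(α → α) ∨ (~α ↔ β) = 3 ∨ 0 = 3
α → α = 2 → 2 = 3
β ∨ β = 1 ∨ 1 = 1
(α → α) → (β ∨ β) = 3 → 1 = 1
((α → α) ∨ (~α ↔ β)) ∨ ((α → α) → (β ∨ β)) = 3 ∨ 1 = 3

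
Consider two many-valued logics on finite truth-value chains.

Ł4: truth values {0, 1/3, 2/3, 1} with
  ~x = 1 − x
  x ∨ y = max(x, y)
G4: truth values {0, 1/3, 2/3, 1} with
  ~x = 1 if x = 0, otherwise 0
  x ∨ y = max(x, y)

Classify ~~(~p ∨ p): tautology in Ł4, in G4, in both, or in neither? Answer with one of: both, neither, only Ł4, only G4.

In Ł4: at p = 1/3 the value is 2/3 — not a tautology.
In G4: every assignment gives 1 — tautology.

only G4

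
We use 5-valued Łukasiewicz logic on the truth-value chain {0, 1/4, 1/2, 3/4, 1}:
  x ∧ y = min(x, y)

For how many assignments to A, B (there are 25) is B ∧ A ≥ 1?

1

value 1: 1 assignment (counts)
value 3/4: 3 assignments
value 1/2: 5 assignments
value 1/4: 7 assignments
value 0: 9 assignments
So 1 of the 25 assignments meets the threshold.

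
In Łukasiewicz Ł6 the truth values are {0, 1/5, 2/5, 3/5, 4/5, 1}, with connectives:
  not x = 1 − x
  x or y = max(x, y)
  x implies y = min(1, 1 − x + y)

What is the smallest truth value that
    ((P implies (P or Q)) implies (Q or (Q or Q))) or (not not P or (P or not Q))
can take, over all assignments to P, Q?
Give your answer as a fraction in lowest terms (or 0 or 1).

3/5

Take P = 0, Q = 2/5:
P or Q = 0 or 2/5 = 2/5
P implies (P or Q) = 0 implies 2/5 = 1
Q or Q = 2/5 or 2/5 = 2/5
Q or (Q or Q) = 2/5 or 2/5 = 2/5
(P implies (P or Q)) implies (Q or (Q or Q)) = 1 implies 2/5 = 2/5
not P = not 0 = 1
not not P = not 1 = 0
not Q = not 2/5 = 3/5
P or not Q = 0 or 3/5 = 3/5
not not P or (P or not Q) = 0 or 3/5 = 3/5
((P implies (P or Q)) implies (Q or (Q or Q))) or (not not P or (P or not Q)) = 2/5 or 3/5 = 3/5
No assignment yields a value below 3/5, so this is the minimum.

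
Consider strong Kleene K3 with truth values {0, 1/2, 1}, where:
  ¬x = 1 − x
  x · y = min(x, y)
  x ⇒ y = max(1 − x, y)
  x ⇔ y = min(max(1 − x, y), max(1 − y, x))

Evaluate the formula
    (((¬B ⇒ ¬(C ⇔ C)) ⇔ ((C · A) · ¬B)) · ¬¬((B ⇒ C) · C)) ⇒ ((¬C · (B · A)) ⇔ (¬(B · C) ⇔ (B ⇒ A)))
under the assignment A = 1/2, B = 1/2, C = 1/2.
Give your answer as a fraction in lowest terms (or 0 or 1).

¬B = ¬1/2 = 1/2
C ⇔ C = 1/2 ⇔ 1/2 = 1/2
¬(C ⇔ C) = ¬1/2 = 1/2
¬B ⇒ ¬(C ⇔ C) = 1/2 ⇒ 1/2 = 1/2
C · A = 1/2 · 1/2 = 1/2
¬B = ¬1/2 = 1/2
(C · A) · ¬B = 1/2 · 1/2 = 1/2
(¬B ⇒ ¬(C ⇔ C)) ⇔ ((C · A) · ¬B) = 1/2 ⇔ 1/2 = 1/2
B ⇒ C = 1/2 ⇒ 1/2 = 1/2
(B ⇒ C) · C = 1/2 · 1/2 = 1/2
¬((B ⇒ C) · C) = ¬1/2 = 1/2
¬¬((B ⇒ C) · C) = ¬1/2 = 1/2
((¬B ⇒ ¬(C ⇔ C)) ⇔ ((C · A) · ¬B)) · ¬¬((B ⇒ C) · C) = 1/2 · 1/2 = 1/2
¬C = ¬1/2 = 1/2
B · A = 1/2 · 1/2 = 1/2
¬C · (B · A) = 1/2 · 1/2 = 1/2
B · C = 1/2 · 1/2 = 1/2
¬(B · C) = ¬1/2 = 1/2
B ⇒ A = 1/2 ⇒ 1/2 = 1/2
¬(B · C) ⇔ (B ⇒ A) = 1/2 ⇔ 1/2 = 1/2
(¬C · (B · A)) ⇔ (¬(B · C) ⇔ (B ⇒ A)) = 1/2 ⇔ 1/2 = 1/2
(((¬B ⇒ ¬(C ⇔ C)) ⇔ ((C · A) · ¬B)) · ¬¬((B ⇒ C) · C)) ⇒ ((¬C · (B · A)) ⇔ (¬(B · C) ⇔ (B ⇒ A))) = 1/2 ⇒ 1/2 = 1/2

1/2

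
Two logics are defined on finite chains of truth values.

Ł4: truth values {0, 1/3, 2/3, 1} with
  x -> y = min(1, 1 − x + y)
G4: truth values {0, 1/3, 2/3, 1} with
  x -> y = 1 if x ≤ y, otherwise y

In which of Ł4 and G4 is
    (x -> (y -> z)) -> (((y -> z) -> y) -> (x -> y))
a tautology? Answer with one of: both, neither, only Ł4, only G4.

In Ł4: every assignment gives 1 — tautology.
In G4: every assignment gives 1 — tautology.

both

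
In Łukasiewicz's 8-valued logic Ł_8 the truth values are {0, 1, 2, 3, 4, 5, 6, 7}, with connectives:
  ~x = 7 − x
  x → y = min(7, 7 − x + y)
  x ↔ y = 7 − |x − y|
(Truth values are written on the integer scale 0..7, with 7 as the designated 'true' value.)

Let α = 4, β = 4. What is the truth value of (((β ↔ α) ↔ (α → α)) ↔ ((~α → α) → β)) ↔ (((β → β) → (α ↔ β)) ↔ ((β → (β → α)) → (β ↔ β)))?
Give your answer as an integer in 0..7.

β ↔ α = 4 ↔ 4 = 7
α → α = 4 → 4 = 7
(β ↔ α) ↔ (α → α) = 7 ↔ 7 = 7
~α = ~4 = 3
~α → α = 3 → 4 = 7
(~α → α) → β = 7 → 4 = 4
((β ↔ α) ↔ (α → α)) ↔ ((~α → α) → β) = 7 ↔ 4 = 4
β → β = 4 → 4 = 7
α ↔ β = 4 ↔ 4 = 7
(β → β) → (α ↔ β) = 7 → 7 = 7
β → α = 4 → 4 = 7
β → (β → α) = 4 → 7 = 7
β ↔ β = 4 ↔ 4 = 7
(β → (β → α)) → (β ↔ β) = 7 → 7 = 7
((β → β) → (α ↔ β)) ↔ ((β → (β → α)) → (β ↔ β)) = 7 ↔ 7 = 7
(((β ↔ α) ↔ (α → α)) ↔ ((~α → α) → β)) ↔ (((β → β) → (α ↔ β)) ↔ ((β → (β → α)) → (β ↔ β))) = 4 ↔ 7 = 4

4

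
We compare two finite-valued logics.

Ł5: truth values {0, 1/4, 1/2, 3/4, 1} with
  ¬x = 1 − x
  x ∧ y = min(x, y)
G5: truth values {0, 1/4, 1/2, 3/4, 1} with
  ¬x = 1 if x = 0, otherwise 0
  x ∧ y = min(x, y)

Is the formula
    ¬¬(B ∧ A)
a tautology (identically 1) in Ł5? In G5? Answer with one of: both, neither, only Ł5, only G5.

In Ł5: at A = 0, B = 0 the value is 0 — not a tautology.
In G5: at A = 0, B = 0 the value is 0 — not a tautology.

neither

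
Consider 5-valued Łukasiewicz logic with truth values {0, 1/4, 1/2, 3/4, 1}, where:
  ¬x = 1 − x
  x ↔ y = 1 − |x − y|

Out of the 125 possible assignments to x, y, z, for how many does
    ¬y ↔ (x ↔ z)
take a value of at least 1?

value 1: 25 assignments (counts)
value 3/4: 43 assignments
value 1/2: 31 assignments
value 1/4: 19 assignments
value 0: 7 assignments
So 25 of the 125 assignments meet the threshold.

25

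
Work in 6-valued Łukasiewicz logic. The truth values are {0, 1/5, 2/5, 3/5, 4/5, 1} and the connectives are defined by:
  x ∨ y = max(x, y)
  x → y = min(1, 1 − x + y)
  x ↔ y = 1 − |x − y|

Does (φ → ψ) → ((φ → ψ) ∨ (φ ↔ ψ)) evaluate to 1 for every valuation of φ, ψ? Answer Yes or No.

At φ = 2/5, ψ = 4/5, for instance:
φ → ψ = 2/5 → 4/5 = 1
φ ↔ ψ = 2/5 ↔ 4/5 = 3/5
(φ → ψ) ∨ (φ ↔ ψ) = 1 ∨ 3/5 = 1
(φ → ψ) → ((φ → ψ) ∨ (φ ↔ ψ)) = 1 → 1 = 1
and checking the remaining 35 assignments likewise gives ≥ 1 in every case.

Yes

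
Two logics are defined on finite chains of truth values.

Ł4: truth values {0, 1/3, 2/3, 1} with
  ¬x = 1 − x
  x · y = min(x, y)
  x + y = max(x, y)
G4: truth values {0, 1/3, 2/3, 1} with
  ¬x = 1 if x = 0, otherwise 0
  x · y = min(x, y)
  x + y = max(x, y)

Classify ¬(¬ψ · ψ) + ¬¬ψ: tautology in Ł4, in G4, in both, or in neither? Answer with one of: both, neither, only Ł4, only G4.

In Ł4: at ψ = 1/3 the value is 2/3 — not a tautology.
In G4: every assignment gives 1 — tautology.

only G4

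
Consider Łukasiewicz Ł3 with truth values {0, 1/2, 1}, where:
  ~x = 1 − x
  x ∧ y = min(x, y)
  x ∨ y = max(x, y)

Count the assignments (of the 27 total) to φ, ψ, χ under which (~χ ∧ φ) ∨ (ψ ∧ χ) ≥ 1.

6

value 1: 6 assignments (counts)
value 1/2: 14 assignments
value 0: 7 assignments
So 6 of the 27 assignments meet the threshold.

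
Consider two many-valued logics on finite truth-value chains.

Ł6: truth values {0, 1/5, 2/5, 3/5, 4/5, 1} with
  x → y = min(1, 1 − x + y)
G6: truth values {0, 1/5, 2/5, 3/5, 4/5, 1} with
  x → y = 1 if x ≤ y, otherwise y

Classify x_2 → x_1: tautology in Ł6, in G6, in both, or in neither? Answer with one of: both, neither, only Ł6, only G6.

neither

In Ł6: at x_1 = 0, x_2 = 1/5 the value is 4/5 — not a tautology.
In G6: at x_1 = 0, x_2 = 1/5 the value is 0 — not a tautology.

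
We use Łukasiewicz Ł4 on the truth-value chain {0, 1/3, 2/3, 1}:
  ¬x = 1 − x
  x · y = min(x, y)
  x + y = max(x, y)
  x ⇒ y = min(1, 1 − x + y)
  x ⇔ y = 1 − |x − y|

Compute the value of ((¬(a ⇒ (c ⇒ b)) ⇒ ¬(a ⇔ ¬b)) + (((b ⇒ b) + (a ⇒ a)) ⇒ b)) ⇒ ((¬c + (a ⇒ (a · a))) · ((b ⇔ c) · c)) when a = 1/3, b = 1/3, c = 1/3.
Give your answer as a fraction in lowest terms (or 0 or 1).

1/3

c ⇒ b = 1/3 ⇒ 1/3 = 1
a ⇒ (c ⇒ b) = 1/3 ⇒ 1 = 1
¬(a ⇒ (c ⇒ b)) = ¬1 = 0
¬b = ¬1/3 = 2/3
a ⇔ ¬b = 1/3 ⇔ 2/3 = 2/3
¬(a ⇔ ¬b) = ¬2/3 = 1/3
¬(a ⇒ (c ⇒ b)) ⇒ ¬(a ⇔ ¬b) = 0 ⇒ 1/3 = 1
b ⇒ b = 1/3 ⇒ 1/3 = 1
a ⇒ a = 1/3 ⇒ 1/3 = 1
(b ⇒ b) + (a ⇒ a) = 1 + 1 = 1
((b ⇒ b) + (a ⇒ a)) ⇒ b = 1 ⇒ 1/3 = 1/3
(¬(a ⇒ (c ⇒ b)) ⇒ ¬(a ⇔ ¬b)) + (((b ⇒ b) + (a ⇒ a)) ⇒ b) = 1 + 1/3 = 1
¬c = ¬1/3 = 2/3
a · a = 1/3 · 1/3 = 1/3
a ⇒ (a · a) = 1/3 ⇒ 1/3 = 1
¬c + (a ⇒ (a · a)) = 2/3 + 1 = 1
b ⇔ c = 1/3 ⇔ 1/3 = 1
(b ⇔ c) · c = 1 · 1/3 = 1/3
(¬c + (a ⇒ (a · a))) · ((b ⇔ c) · c) = 1 · 1/3 = 1/3
((¬(a ⇒ (c ⇒ b)) ⇒ ¬(a ⇔ ¬b)) + (((b ⇒ b) + (a ⇒ a)) ⇒ b)) ⇒ ((¬c + (a ⇒ (a · a))) · ((b ⇔ c) · c)) = 1 ⇒ 1/3 = 1/3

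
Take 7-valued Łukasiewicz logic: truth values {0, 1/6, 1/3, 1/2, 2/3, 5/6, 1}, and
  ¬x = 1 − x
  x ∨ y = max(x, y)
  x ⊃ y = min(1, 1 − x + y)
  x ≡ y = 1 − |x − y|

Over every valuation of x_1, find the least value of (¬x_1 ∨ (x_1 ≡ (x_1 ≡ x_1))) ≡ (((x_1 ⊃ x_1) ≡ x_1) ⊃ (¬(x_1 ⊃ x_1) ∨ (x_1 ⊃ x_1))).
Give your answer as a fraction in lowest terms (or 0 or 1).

Take x_1 = 1/2:
¬x_1 = ¬1/2 = 1/2
x_1 ≡ x_1 = 1/2 ≡ 1/2 = 1
x_1 ≡ (x_1 ≡ x_1) = 1/2 ≡ 1 = 1/2
¬x_1 ∨ (x_1 ≡ (x_1 ≡ x_1)) = 1/2 ∨ 1/2 = 1/2
x_1 ⊃ x_1 = 1/2 ⊃ 1/2 = 1
(x_1 ⊃ x_1) ≡ x_1 = 1 ≡ 1/2 = 1/2
x_1 ⊃ x_1 = 1/2 ⊃ 1/2 = 1
¬(x_1 ⊃ x_1) = ¬1 = 0
x_1 ⊃ x_1 = 1/2 ⊃ 1/2 = 1
¬(x_1 ⊃ x_1) ∨ (x_1 ⊃ x_1) = 0 ∨ 1 = 1
((x_1 ⊃ x_1) ≡ x_1) ⊃ (¬(x_1 ⊃ x_1) ∨ (x_1 ⊃ x_1)) = 1/2 ⊃ 1 = 1
(¬x_1 ∨ (x_1 ≡ (x_1 ≡ x_1))) ≡ (((x_1 ⊃ x_1) ≡ x_1) ⊃ (¬(x_1 ⊃ x_1) ∨ (x_1 ⊃ x_1))) = 1/2 ≡ 1 = 1/2
No assignment yields a value below 1/2, so this is the minimum.

1/2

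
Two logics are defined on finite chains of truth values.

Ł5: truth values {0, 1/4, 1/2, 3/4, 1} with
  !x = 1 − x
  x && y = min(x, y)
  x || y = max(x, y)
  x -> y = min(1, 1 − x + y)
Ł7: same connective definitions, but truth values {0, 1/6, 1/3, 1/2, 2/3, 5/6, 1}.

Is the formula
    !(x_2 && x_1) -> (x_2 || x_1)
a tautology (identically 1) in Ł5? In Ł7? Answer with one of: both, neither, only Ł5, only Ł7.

In Ł5: at x_1 = 0, x_2 = 0 the value is 0 — not a tautology.
In Ł7: at x_1 = 0, x_2 = 0 the value is 0 — not a tautology.

neither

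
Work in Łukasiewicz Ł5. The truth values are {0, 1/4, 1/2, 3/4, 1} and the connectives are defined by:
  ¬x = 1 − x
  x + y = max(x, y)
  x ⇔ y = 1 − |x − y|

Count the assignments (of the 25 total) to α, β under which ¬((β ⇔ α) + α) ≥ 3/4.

value 1: 1 assignment (counts)
value 3/4: 2 assignments (counts)
value 1/2: 4 assignments
value 1/4: 9 assignments
value 0: 9 assignments
So 3 of the 25 assignments meet the threshold.

3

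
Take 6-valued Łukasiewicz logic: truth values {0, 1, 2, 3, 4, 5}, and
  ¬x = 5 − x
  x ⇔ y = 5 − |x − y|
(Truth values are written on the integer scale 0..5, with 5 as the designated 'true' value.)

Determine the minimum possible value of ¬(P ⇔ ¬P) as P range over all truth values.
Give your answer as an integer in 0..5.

Take P = 2:
¬P = ¬2 = 3
P ⇔ ¬P = 2 ⇔ 3 = 4
¬(P ⇔ ¬P) = ¬4 = 1
No assignment yields a value below 1, so this is the minimum.

1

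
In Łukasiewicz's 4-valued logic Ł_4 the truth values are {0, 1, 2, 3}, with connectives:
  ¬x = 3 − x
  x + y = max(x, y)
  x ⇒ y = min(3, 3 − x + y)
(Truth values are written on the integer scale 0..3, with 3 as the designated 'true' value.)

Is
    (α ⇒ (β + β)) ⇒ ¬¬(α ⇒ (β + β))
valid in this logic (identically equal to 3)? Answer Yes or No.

Yes

α = 0, β = 0 ↦ 3
α = 0, β = 1 ↦ 3
α = 0, β = 2 ↦ 3
α = 0, β = 3 ↦ 3
α = 1, β = 0 ↦ 3
α = 1, β = 1 ↦ 3
α = 1, β = 2 ↦ 3
α = 1, β = 3 ↦ 3
α = 2, β = 0 ↦ 3
α = 2, β = 1 ↦ 3
α = 2, β = 2 ↦ 3
α = 2, β = 3 ↦ 3
α = 3, β = 0 ↦ 3
α = 3, β = 1 ↦ 3
α = 3, β = 2 ↦ 3
α = 3, β = 3 ↦ 3
Every assignment gives a value ≥ 3.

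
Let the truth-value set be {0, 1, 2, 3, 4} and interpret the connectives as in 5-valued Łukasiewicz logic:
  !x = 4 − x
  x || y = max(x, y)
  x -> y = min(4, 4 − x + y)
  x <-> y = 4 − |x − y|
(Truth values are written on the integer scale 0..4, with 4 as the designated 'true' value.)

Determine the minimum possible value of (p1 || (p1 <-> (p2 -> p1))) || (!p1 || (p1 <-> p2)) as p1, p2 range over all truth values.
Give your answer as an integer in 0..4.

Take p1 = 2, p2 = 0:
p2 -> p1 = 0 -> 2 = 4
p1 <-> (p2 -> p1) = 2 <-> 4 = 2
p1 || (p1 <-> (p2 -> p1)) = 2 || 2 = 2
!p1 = !2 = 2
p1 <-> p2 = 2 <-> 0 = 2
!p1 || (p1 <-> p2) = 2 || 2 = 2
(p1 || (p1 <-> (p2 -> p1))) || (!p1 || (p1 <-> p2)) = 2 || 2 = 2
No assignment yields a value below 2, so this is the minimum.

2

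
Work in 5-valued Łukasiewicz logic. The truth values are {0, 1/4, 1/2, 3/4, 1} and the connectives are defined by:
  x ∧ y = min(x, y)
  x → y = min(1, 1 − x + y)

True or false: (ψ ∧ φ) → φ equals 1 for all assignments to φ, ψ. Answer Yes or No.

At φ = 0, ψ = 3/4, for instance:
ψ ∧ φ = 3/4 ∧ 0 = 0
(ψ ∧ φ) → φ = 0 → 0 = 1
and checking the remaining 24 assignments likewise gives ≥ 1 in every case.

Yes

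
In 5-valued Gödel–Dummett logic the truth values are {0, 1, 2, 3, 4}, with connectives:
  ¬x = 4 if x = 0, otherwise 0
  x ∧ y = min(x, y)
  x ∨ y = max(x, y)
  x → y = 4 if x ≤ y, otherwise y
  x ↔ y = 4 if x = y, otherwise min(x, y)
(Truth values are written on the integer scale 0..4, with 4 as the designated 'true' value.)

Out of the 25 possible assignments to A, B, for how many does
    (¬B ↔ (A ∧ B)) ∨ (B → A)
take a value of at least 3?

20

value 4: 19 assignments (counts)
value 3: 1 assignment (counts)
value 2: 2 assignments
value 1: 3 assignments
So 20 of the 25 assignments meet the threshold.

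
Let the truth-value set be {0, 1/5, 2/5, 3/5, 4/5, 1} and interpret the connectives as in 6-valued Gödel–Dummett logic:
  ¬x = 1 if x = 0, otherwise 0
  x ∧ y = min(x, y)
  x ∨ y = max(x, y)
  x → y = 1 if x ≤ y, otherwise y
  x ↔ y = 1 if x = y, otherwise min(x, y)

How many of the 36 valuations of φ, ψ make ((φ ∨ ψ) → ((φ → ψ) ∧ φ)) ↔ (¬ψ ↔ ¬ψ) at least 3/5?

value 1: 6 assignments (counts)
value 4/5: 2 assignments (counts)
value 3/5: 4 assignments (counts)
value 2/5: 6 assignments
value 1/5: 8 assignments
value 0: 10 assignments
So 12 of the 36 assignments meet the threshold.

12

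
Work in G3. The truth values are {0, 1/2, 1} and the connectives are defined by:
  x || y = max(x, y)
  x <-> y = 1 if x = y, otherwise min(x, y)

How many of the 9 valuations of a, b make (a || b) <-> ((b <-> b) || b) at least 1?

a = 0, b = 0 ↦ 0  <
a = 0, b = 1/2 ↦ 1/2  <
a = 0, b = 1 ↦ 1  ≥
a = 1/2, b = 0 ↦ 1/2  <
a = 1/2, b = 1/2 ↦ 1/2  <
a = 1/2, b = 1 ↦ 1  ≥
a = 1, b = 0 ↦ 1  ≥
a = 1, b = 1/2 ↦ 1  ≥
a = 1, b = 1 ↦ 1  ≥
So 5 of the 9 assignments meet the threshold.

5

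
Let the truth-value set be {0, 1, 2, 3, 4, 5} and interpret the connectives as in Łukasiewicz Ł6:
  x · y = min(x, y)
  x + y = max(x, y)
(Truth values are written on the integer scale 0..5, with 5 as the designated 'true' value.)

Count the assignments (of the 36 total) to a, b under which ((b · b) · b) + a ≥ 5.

value 5: 11 assignments (counts)
value 4: 9 assignments
value 3: 7 assignments
value 2: 5 assignments
value 1: 3 assignments
value 0: 1 assignment
So 11 of the 36 assignments meet the threshold.

11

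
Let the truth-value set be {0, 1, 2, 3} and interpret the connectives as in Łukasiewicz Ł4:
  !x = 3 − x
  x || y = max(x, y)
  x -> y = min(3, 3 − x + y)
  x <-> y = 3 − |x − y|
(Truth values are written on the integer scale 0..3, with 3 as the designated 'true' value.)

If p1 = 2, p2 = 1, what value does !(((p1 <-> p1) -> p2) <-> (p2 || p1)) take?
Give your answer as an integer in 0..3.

1

p1 <-> p1 = 2 <-> 2 = 3
(p1 <-> p1) -> p2 = 3 -> 1 = 1
p2 || p1 = 1 || 2 = 2
((p1 <-> p1) -> p2) <-> (p2 || p1) = 1 <-> 2 = 2
!(((p1 <-> p1) -> p2) <-> (p2 || p1)) = !2 = 1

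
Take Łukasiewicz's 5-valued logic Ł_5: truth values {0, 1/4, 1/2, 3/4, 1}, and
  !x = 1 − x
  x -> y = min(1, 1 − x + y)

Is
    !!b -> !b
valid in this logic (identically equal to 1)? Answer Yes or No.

No

Counterexample: take b = 3/4.
!b = !3/4 = 1/4
!!b = !1/4 = 3/4
!b = !3/4 = 1/4
!!b -> !b = 3/4 -> 1/4 = 1/2
This gives 1/2 ≠ 1.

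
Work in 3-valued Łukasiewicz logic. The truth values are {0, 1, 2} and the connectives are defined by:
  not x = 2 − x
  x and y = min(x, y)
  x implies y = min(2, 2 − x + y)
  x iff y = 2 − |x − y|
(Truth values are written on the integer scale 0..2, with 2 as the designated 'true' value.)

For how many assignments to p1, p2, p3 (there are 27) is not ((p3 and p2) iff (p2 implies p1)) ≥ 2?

13

value 2: 13 assignments (counts)
value 1: 9 assignments
value 0: 5 assignments
So 13 of the 27 assignments meet the threshold.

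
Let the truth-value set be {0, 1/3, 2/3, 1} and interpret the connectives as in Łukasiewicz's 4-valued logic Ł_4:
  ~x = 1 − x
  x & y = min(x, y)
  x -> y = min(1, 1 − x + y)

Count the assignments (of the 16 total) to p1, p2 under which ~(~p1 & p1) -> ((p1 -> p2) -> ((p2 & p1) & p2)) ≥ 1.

8

p1 = 0, p2 = 0 ↦ 0  <
p1 = 0, p2 = 1/3 ↦ 0  <
p1 = 0, p2 = 2/3 ↦ 0  <
p1 = 0, p2 = 1 ↦ 0  <
p1 = 1/3, p2 = 0 ↦ 2/3  <
p1 = 1/3, p2 = 1/3 ↦ 2/3  <
p1 = 1/3, p2 = 2/3 ↦ 2/3  <
p1 = 1/3, p2 = 1 ↦ 2/3  <
p1 = 2/3, p2 = 0 ↦ 1  ≥
p1 = 2/3, p2 = 1/3 ↦ 1  ≥
p1 = 2/3, p2 = 2/3 ↦ 1  ≥
p1 = 2/3, p2 = 1 ↦ 1  ≥
p1 = 1, p2 = 0 ↦ 1  ≥
p1 = 1, p2 = 1/3 ↦ 1  ≥
p1 = 1, p2 = 2/3 ↦ 1  ≥
p1 = 1, p2 = 1 ↦ 1  ≥
So 8 of the 16 assignments meet the threshold.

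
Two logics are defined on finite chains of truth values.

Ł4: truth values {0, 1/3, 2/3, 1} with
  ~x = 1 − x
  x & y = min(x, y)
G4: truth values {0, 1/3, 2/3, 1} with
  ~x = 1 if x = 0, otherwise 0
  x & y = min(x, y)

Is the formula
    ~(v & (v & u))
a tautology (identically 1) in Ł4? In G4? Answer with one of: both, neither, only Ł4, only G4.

In Ł4: at u = 1/3, v = 1/3 the value is 2/3 — not a tautology.
In G4: at u = 1/3, v = 1/3 the value is 0 — not a tautology.

neither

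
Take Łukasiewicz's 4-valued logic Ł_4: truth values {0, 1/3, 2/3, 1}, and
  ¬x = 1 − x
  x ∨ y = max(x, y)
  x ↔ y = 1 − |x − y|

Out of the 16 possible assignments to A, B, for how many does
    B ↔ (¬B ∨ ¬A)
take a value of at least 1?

2

A = 0, B = 0 ↦ 0  <
A = 0, B = 1/3 ↦ 1/3  <
A = 0, B = 2/3 ↦ 2/3  <
A = 0, B = 1 ↦ 1  ≥
A = 1/3, B = 0 ↦ 0  <
A = 1/3, B = 1/3 ↦ 2/3  <
A = 1/3, B = 2/3 ↦ 1  ≥
A = 1/3, B = 1 ↦ 2/3  <
A = 2/3, B = 0 ↦ 0  <
A = 2/3, B = 1/3 ↦ 2/3  <
A = 2/3, B = 2/3 ↦ 2/3  <
A = 2/3, B = 1 ↦ 1/3  <
A = 1, B = 0 ↦ 0  <
A = 1, B = 1/3 ↦ 2/3  <
A = 1, B = 2/3 ↦ 2/3  <
A = 1, B = 1 ↦ 0  <
So 2 of the 16 assignments meet the threshold.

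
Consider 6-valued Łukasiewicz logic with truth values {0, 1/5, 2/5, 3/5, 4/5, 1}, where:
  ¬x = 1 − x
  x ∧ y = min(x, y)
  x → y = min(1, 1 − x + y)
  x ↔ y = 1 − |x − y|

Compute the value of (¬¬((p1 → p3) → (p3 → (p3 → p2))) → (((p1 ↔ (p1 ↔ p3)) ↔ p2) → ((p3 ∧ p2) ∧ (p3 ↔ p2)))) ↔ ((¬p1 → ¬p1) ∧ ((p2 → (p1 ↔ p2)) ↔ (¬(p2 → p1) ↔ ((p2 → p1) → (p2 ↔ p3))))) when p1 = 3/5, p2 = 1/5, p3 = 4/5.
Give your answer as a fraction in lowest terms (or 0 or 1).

3/5

p1 → p3 = 3/5 → 4/5 = 1
p3 → p2 = 4/5 → 1/5 = 2/5
p3 → (p3 → p2) = 4/5 → 2/5 = 3/5
(p1 → p3) → (p3 → (p3 → p2)) = 1 → 3/5 = 3/5
¬((p1 → p3) → (p3 → (p3 → p2))) = ¬3/5 = 2/5
¬¬((p1 → p3) → (p3 → (p3 → p2))) = ¬2/5 = 3/5
p1 ↔ p3 = 3/5 ↔ 4/5 = 4/5
p1 ↔ (p1 ↔ p3) = 3/5 ↔ 4/5 = 4/5
(p1 ↔ (p1 ↔ p3)) ↔ p2 = 4/5 ↔ 1/5 = 2/5
p3 ∧ p2 = 4/5 ∧ 1/5 = 1/5
p3 ↔ p2 = 4/5 ↔ 1/5 = 2/5
(p3 ∧ p2) ∧ (p3 ↔ p2) = 1/5 ∧ 2/5 = 1/5
((p1 ↔ (p1 ↔ p3)) ↔ p2) → ((p3 ∧ p2) ∧ (p3 ↔ p2)) = 2/5 → 1/5 = 4/5
¬¬((p1 → p3) → (p3 → (p3 → p2))) → (((p1 ↔ (p1 ↔ p3)) ↔ p2) → ((p3 ∧ p2) ∧ (p3 ↔ p2))) = 3/5 → 4/5 = 1
¬p1 = ¬3/5 = 2/5
¬p1 = ¬3/5 = 2/5
¬p1 → ¬p1 = 2/5 → 2/5 = 1
p1 ↔ p2 = 3/5 ↔ 1/5 = 3/5
p2 → (p1 ↔ p2) = 1/5 → 3/5 = 1
p2 → p1 = 1/5 → 3/5 = 1
¬(p2 → p1) = ¬1 = 0
p2 → p1 = 1/5 → 3/5 = 1
p2 ↔ p3 = 1/5 ↔ 4/5 = 2/5
(p2 → p1) → (p2 ↔ p3) = 1 → 2/5 = 2/5
¬(p2 → p1) ↔ ((p2 → p1) → (p2 ↔ p3)) = 0 ↔ 2/5 = 3/5
(p2 → (p1 ↔ p2)) ↔ (¬(p2 → p1) ↔ ((p2 → p1) → (p2 ↔ p3))) = 1 ↔ 3/5 = 3/5
(¬p1 → ¬p1) ∧ ((p2 → (p1 ↔ p2)) ↔ (¬(p2 → p1) ↔ ((p2 → p1) → (p2 ↔ p3)))) = 1 ∧ 3/5 = 3/5
(¬¬((p1 → p3) → (p3 → (p3 → p2))) → (((p1 ↔ (p1 ↔ p3)) ↔ p2) → ((p3 ∧ p2) ∧ (p3 ↔ p2)))) ↔ ((¬p1 → ¬p1) ∧ ((p2 → (p1 ↔ p2)) ↔ (¬(p2 → p1) ↔ ((p2 → p1) → (p2 ↔ p3))))) = 1 ↔ 3/5 = 3/5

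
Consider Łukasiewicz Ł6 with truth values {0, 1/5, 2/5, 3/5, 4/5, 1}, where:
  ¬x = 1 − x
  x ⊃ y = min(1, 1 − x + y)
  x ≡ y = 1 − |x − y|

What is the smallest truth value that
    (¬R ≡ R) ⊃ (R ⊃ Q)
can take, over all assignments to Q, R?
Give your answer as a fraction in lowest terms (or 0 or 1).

3/5

Take Q = 0, R = 3/5:
¬R = ¬3/5 = 2/5
¬R ≡ R = 2/5 ≡ 3/5 = 4/5
R ⊃ Q = 3/5 ⊃ 0 = 2/5
(¬R ≡ R) ⊃ (R ⊃ Q) = 4/5 ⊃ 2/5 = 3/5
No assignment yields a value below 3/5, so this is the minimum.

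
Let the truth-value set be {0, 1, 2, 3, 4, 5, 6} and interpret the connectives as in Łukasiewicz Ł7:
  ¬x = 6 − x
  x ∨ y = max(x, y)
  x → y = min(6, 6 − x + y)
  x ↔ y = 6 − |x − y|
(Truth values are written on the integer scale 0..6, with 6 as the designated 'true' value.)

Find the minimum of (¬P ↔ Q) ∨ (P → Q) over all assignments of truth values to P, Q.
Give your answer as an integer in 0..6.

Take P = 3, Q = 0:
¬P = ¬3 = 3
¬P ↔ Q = 3 ↔ 0 = 3
P → Q = 3 → 0 = 3
(¬P ↔ Q) ∨ (P → Q) = 3 ∨ 3 = 3
No assignment yields a value below 3, so this is the minimum.

3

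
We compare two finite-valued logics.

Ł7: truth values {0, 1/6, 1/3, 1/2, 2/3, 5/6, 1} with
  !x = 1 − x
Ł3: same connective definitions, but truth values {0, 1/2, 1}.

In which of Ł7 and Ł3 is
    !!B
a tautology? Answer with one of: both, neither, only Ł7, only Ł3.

In Ł7: at B = 0 the value is 0 — not a tautology.
In Ł3: at B = 0 the value is 0 — not a tautology.

neither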